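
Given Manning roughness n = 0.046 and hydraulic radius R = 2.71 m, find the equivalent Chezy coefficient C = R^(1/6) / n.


The Chezy coefficient relates to Manning's n through C = R^(1/6) / n.
R^(1/6) = 2.71^(1/6) = 1.18076.
C = 1.18076 / 0.046 = 25.67 m^(1/2)/s.

25.67


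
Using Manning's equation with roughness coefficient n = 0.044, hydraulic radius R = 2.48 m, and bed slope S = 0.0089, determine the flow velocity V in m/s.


Manning's equation gives V = (1/n) * R^(2/3) * S^(1/2).
First, compute R^(2/3) = 2.48^(2/3) = 1.8322.
Next, S^(1/2) = 0.0089^(1/2) = 0.09434.
Then 1/n = 1/0.044 = 22.73.
V = 22.73 * 1.8322 * 0.09434 = 3.9283 m/s.

3.9283


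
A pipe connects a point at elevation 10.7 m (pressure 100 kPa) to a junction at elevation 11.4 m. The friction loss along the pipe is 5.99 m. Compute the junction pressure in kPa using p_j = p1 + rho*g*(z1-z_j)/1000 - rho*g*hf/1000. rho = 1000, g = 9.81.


Junction pressure: p_j = p1 + rho*g*(z1 - z_j)/1000 - rho*g*hf/1000.
Elevation term = 1000*9.81*(10.7 - 11.4)/1000 = -6.867 kPa.
Friction term = 1000*9.81*5.99/1000 = 58.762 kPa.
p_j = 100 + -6.867 - 58.762 = 34.37 kPa.

34.37


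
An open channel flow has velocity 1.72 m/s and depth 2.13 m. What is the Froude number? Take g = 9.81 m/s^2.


The Froude number is defined as Fr = V / sqrt(g*y).
g*y = 9.81 * 2.13 = 20.8953.
sqrt(g*y) = sqrt(20.8953) = 4.5711.
Fr = 1.72 / 4.5711 = 0.3763.

0.3763


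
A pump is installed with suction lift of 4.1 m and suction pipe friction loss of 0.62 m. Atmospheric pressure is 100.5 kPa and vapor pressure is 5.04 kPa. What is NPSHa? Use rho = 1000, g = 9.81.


NPSHa = p_atm/(rho*g) - z_s - hf_s - p_vap/(rho*g).
p_atm/(rho*g) = 100.5*1000 / (1000*9.81) = 10.245 m.
p_vap/(rho*g) = 5.04*1000 / (1000*9.81) = 0.514 m.
NPSHa = 10.245 - 4.1 - 0.62 - 0.514
      = 5.01 m.

5.01


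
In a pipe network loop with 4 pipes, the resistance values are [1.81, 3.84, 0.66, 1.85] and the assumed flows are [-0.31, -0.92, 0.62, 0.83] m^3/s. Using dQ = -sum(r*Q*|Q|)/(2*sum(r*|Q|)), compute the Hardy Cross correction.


Numerator terms (r*Q*|Q|): 1.81*-0.31*|-0.31| = -0.1739; 3.84*-0.92*|-0.92| = -3.2502; 0.66*0.62*|0.62| = 0.2537; 1.85*0.83*|0.83| = 1.2745.
Sum of numerator = -1.8959.
Denominator terms (r*|Q|): 1.81*|-0.31| = 0.5611; 3.84*|-0.92| = 3.5328; 0.66*|0.62| = 0.4092; 1.85*|0.83| = 1.5355.
2 * sum of denominator = 2 * 6.0386 = 12.0772.
dQ = --1.8959 / 12.0772 = 0.157 m^3/s.

0.157


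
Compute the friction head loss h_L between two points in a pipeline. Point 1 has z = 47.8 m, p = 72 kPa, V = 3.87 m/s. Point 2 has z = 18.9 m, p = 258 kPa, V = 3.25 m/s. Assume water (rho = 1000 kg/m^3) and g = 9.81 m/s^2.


Total head at each section: H = z + p/(rho*g) + V^2/(2g).
H1 = 47.8 + 72*1000/(1000*9.81) + 3.87^2/(2*9.81)
   = 47.8 + 7.339 + 0.7633
   = 55.903 m.
H2 = 18.9 + 258*1000/(1000*9.81) + 3.25^2/(2*9.81)
   = 18.9 + 26.3 + 0.5384
   = 45.738 m.
h_L = H1 - H2 = 55.903 - 45.738 = 10.165 m.

10.165


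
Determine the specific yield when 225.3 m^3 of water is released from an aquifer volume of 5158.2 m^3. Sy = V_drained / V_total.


Specific yield Sy = Volume drained / Total volume.
Sy = 225.3 / 5158.2
   = 0.0437.

0.0437


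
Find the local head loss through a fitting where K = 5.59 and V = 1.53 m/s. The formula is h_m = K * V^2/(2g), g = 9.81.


Minor loss formula: h_m = K * V^2/(2g).
V^2 = 1.53^2 = 2.3409.
V^2/(2g) = 2.3409 / 19.62 = 0.1193 m.
h_m = 5.59 * 0.1193 = 0.667 m.

0.667


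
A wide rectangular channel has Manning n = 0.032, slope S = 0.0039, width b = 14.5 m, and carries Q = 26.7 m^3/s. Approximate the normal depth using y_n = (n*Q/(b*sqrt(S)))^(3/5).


We use the wide-channel approximation y_n = (n*Q/(b*sqrt(S)))^(3/5).
sqrt(S) = sqrt(0.0039) = 0.06245.
Numerator: n*Q = 0.032 * 26.7 = 0.8544.
Denominator: b*sqrt(S) = 14.5 * 0.06245 = 0.905525.
arg = 0.9435.
y_n = 0.9435^(3/5) = 0.9657 m.

0.9657


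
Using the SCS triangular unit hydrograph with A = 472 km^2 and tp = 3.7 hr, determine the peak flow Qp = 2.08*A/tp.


SCS formula: Qp = 2.08 * A / tp.
Qp = 2.08 * 472 / 3.7
   = 981.76 / 3.7
   = 265.34 m^3/s per cm.

265.34


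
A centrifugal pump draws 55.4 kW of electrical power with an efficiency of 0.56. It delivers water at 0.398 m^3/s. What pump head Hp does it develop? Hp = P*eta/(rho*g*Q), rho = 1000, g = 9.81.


Pump head formula: Hp = P * eta / (rho * g * Q).
Numerator: P * eta = 55.4 * 1000 * 0.56 = 31024.0 W.
Denominator: rho * g * Q = 1000 * 9.81 * 0.398 = 3904.38.
Hp = 31024.0 / 3904.38 = 7.95 m.

7.95


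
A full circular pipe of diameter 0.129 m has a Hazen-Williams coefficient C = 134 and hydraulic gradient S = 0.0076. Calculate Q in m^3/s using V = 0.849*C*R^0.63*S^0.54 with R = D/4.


For a full circular pipe, R = D/4 = 0.129/4 = 0.0323 m.
V = 0.849 * 134 * 0.0323^0.63 * 0.0076^0.54
  = 0.849 * 134 * 0.114914 * 0.07172
  = 0.9376 m/s.
Pipe area A = pi*D^2/4 = pi*0.129^2/4 = 0.0131 m^2.
Q = A * V = 0.0131 * 0.9376 = 0.0123 m^3/s.

0.0123


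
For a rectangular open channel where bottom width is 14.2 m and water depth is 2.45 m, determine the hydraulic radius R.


For a rectangular section:
Flow area A = b * y = 14.2 * 2.45 = 34.79 m^2.
Wetted perimeter P = b + 2y = 14.2 + 2*2.45 = 19.1 m.
Hydraulic radius R = A/P = 34.79 / 19.1 = 1.8215 m.

1.8215


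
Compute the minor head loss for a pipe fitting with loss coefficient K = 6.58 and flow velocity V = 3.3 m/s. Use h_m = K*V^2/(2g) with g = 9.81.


Minor loss formula: h_m = K * V^2/(2g).
V^2 = 3.3^2 = 10.89.
V^2/(2g) = 10.89 / 19.62 = 0.555 m.
h_m = 6.58 * 0.555 = 3.6522 m.

3.6522


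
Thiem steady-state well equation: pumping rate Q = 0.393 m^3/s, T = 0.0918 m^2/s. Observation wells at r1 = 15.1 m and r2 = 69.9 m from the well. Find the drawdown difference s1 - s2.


Thiem equation: s1 - s2 = Q/(2*pi*T) * ln(r2/r1).
ln(r2/r1) = ln(69.9/15.1) = 1.5324.
Q/(2*pi*T) = 0.393 / (2*pi*0.0918) = 0.393 / 0.5768 = 0.6813.
s1 - s2 = 0.6813 * 1.5324 = 1.0441 m.

1.0441


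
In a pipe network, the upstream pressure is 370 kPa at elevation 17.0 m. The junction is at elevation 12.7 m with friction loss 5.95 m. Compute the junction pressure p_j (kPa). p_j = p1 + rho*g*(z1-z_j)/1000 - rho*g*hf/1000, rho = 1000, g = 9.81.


Junction pressure: p_j = p1 + rho*g*(z1 - z_j)/1000 - rho*g*hf/1000.
Elevation term = 1000*9.81*(17.0 - 12.7)/1000 = 42.183 kPa.
Friction term = 1000*9.81*5.95/1000 = 58.37 kPa.
p_j = 370 + 42.183 - 58.37 = 353.81 kPa.

353.81


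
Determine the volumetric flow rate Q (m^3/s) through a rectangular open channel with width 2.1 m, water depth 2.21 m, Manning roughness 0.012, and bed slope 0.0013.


For a rectangular channel, the cross-sectional area A = b * y = 2.1 * 2.21 = 4.64 m^2.
The wetted perimeter P = b + 2y = 2.1 + 2*2.21 = 6.52 m.
Hydraulic radius R = A/P = 4.64/6.52 = 0.7118 m.
Velocity V = (1/n)*R^(2/3)*S^(1/2) = (1/0.012)*0.7118^(2/3)*0.0013^(1/2) = 2.3953 m/s.
Discharge Q = A * V = 4.64 * 2.3953 = 11.117 m^3/s.

11.117


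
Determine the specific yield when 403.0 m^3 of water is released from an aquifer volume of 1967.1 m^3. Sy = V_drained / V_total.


Specific yield Sy = Volume drained / Total volume.
Sy = 403.0 / 1967.1
   = 0.2049.

0.2049


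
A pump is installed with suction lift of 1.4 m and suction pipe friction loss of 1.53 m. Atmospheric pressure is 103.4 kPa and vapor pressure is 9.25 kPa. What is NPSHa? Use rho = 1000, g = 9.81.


NPSHa = p_atm/(rho*g) - z_s - hf_s - p_vap/(rho*g).
p_atm/(rho*g) = 103.4*1000 / (1000*9.81) = 10.54 m.
p_vap/(rho*g) = 9.25*1000 / (1000*9.81) = 0.943 m.
NPSHa = 10.54 - 1.4 - 1.53 - 0.943
      = 6.67 m.

6.67


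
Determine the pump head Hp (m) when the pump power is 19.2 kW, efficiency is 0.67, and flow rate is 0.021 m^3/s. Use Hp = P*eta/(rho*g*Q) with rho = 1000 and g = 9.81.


Pump head formula: Hp = P * eta / (rho * g * Q).
Numerator: P * eta = 19.2 * 1000 * 0.67 = 12864.0 W.
Denominator: rho * g * Q = 1000 * 9.81 * 0.021 = 206.01.
Hp = 12864.0 / 206.01 = 62.44 m.

62.44


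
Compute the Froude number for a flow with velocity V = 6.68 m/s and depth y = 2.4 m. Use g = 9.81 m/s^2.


The Froude number is defined as Fr = V / sqrt(g*y).
g*y = 9.81 * 2.4 = 23.544.
sqrt(g*y) = sqrt(23.544) = 4.8522.
Fr = 6.68 / 4.8522 = 1.3767.

1.3767


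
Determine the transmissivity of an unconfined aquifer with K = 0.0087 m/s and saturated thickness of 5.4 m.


Transmissivity is defined as T = K * h.
T = 0.0087 * 5.4
  = 0.047 m^2/s.

0.047


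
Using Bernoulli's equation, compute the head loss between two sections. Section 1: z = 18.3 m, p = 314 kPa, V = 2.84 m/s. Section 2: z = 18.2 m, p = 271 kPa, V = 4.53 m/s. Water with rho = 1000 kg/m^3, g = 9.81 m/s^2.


Total head at each section: H = z + p/(rho*g) + V^2/(2g).
H1 = 18.3 + 314*1000/(1000*9.81) + 2.84^2/(2*9.81)
   = 18.3 + 32.008 + 0.4111
   = 50.719 m.
H2 = 18.2 + 271*1000/(1000*9.81) + 4.53^2/(2*9.81)
   = 18.2 + 27.625 + 1.0459
   = 46.871 m.
h_L = H1 - H2 = 50.719 - 46.871 = 3.848 m.

3.848


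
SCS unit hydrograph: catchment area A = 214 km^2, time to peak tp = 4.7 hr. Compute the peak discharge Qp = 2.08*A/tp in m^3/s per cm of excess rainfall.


SCS formula: Qp = 2.08 * A / tp.
Qp = 2.08 * 214 / 4.7
   = 445.12 / 4.7
   = 94.71 m^3/s per cm.

94.71


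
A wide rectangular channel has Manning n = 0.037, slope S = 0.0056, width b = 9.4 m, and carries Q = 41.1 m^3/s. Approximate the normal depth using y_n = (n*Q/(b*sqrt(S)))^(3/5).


We use the wide-channel approximation y_n = (n*Q/(b*sqrt(S)))^(3/5).
sqrt(S) = sqrt(0.0056) = 0.074833.
Numerator: n*Q = 0.037 * 41.1 = 1.5207.
Denominator: b*sqrt(S) = 9.4 * 0.074833 = 0.70343.
arg = 2.1618.
y_n = 2.1618^(3/5) = 1.5882 m.

1.5882


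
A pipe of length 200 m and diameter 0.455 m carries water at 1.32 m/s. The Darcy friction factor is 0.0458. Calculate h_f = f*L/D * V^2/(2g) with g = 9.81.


Darcy-Weisbach equation: h_f = f * (L/D) * V^2/(2g).
f * L/D = 0.0458 * 200/0.455 = 20.1319.
V^2/(2g) = 1.32^2 / (2*9.81) = 1.7424 / 19.62 = 0.0888 m.
h_f = 20.1319 * 0.0888 = 1.788 m.

1.788


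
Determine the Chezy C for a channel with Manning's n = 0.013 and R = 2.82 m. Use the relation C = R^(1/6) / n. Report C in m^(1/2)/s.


The Chezy coefficient relates to Manning's n through C = R^(1/6) / n.
R^(1/6) = 2.82^(1/6) = 1.188616.
C = 1.188616 / 0.013 = 91.43 m^(1/2)/s.

91.43


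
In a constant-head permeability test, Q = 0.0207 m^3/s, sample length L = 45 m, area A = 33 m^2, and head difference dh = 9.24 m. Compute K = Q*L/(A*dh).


From K = Q*L / (A*dh):
Numerator: Q*L = 0.0207 * 45 = 0.9315.
Denominator: A*dh = 33 * 9.24 = 304.92.
K = 0.9315 / 304.92 = 0.003055 m/s.

0.003055


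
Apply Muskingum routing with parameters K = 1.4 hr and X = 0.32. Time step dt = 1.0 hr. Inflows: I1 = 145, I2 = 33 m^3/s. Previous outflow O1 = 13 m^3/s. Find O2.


Muskingum coefficients:
denom = 2*K*(1-X) + dt = 2*1.4*(1-0.32) + 1.0 = 2.904.
C0 = (dt - 2*K*X)/denom = (1.0 - 2*1.4*0.32)/2.904 = 0.0358.
C1 = (dt + 2*K*X)/denom = (1.0 + 2*1.4*0.32)/2.904 = 0.6529.
C2 = (2*K*(1-X) - dt)/denom = 0.3113.
O2 = C0*I2 + C1*I1 + C2*O1
   = 0.0358*33 + 0.6529*145 + 0.3113*13
   = 99.9 m^3/s.

99.9


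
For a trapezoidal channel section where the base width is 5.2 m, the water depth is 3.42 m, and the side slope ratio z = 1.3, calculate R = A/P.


For a trapezoidal section with side slope z:
A = (b + z*y)*y = (5.2 + 1.3*3.42)*3.42 = 32.989 m^2.
P = b + 2*y*sqrt(1 + z^2) = 5.2 + 2*3.42*sqrt(1 + 1.3^2) = 16.418 m.
R = A/P = 32.989 / 16.418 = 2.0093 m.

2.0093


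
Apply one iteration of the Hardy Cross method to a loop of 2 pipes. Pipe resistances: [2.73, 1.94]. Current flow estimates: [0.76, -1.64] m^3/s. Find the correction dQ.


Numerator terms (r*Q*|Q|): 2.73*0.76*|0.76| = 1.5768; 1.94*-1.64*|-1.64| = -5.2178.
Sum of numerator = -3.641.
Denominator terms (r*|Q|): 2.73*|0.76| = 2.0748; 1.94*|-1.64| = 3.1816.
2 * sum of denominator = 2 * 5.2564 = 10.5128.
dQ = --3.641 / 10.5128 = 0.3463 m^3/s.

0.3463


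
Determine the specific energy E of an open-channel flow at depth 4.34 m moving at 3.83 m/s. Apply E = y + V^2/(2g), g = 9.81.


Specific energy E = y + V^2/(2g).
Velocity head = V^2/(2g) = 3.83^2 / (2*9.81) = 14.6689 / 19.62 = 0.7477 m.
E = 4.34 + 0.7477 = 5.0877 m.

5.0877


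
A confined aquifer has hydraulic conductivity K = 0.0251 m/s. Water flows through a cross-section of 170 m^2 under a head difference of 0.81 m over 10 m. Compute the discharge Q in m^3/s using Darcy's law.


Darcy's law: Q = K * A * i, where i = dh/L.
Hydraulic gradient i = 0.81 / 10 = 0.081.
Q = 0.0251 * 170 * 0.081
  = 0.3456 m^3/s.

0.3456


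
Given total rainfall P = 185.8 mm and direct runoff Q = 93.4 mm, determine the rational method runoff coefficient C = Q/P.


The runoff coefficient C = runoff depth / rainfall depth.
C = 93.4 / 185.8
  = 0.5027.

0.5027


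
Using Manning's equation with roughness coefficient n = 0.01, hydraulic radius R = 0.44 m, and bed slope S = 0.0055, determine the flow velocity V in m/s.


Manning's equation gives V = (1/n) * R^(2/3) * S^(1/2).
First, compute R^(2/3) = 0.44^(2/3) = 0.5785.
Next, S^(1/2) = 0.0055^(1/2) = 0.074162.
Then 1/n = 1/0.01 = 100.0.
V = 100.0 * 0.5785 * 0.074162 = 4.2903 m/s.

4.2903


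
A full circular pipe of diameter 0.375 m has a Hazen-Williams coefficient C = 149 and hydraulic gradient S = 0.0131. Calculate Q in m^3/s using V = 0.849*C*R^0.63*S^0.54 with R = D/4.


For a full circular pipe, R = D/4 = 0.375/4 = 0.0938 m.
V = 0.849 * 149 * 0.0938^0.63 * 0.0131^0.54
  = 0.849 * 149 * 0.225083 * 0.096234
  = 2.7401 m/s.
Pipe area A = pi*D^2/4 = pi*0.375^2/4 = 0.1104 m^2.
Q = A * V = 0.1104 * 2.7401 = 0.3026 m^3/s.

0.3026


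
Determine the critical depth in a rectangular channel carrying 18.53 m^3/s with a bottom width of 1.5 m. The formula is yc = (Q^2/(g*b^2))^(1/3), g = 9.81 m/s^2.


Using yc = (Q^2 / (g * b^2))^(1/3):
Q^2 = 18.53^2 = 343.36.
g * b^2 = 9.81 * 1.5^2 = 9.81 * 2.25 = 22.07.
Q^2 / (g*b^2) = 343.36 / 22.07 = 15.5578.
yc = 15.5578^(1/3) = 2.4963 m.

2.4963


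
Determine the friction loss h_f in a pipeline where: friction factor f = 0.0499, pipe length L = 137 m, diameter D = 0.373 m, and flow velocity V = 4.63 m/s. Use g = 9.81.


Darcy-Weisbach equation: h_f = f * (L/D) * V^2/(2g).
f * L/D = 0.0499 * 137/0.373 = 18.3279.
V^2/(2g) = 4.63^2 / (2*9.81) = 21.4369 / 19.62 = 1.0926 m.
h_f = 18.3279 * 1.0926 = 20.025 m.

20.025


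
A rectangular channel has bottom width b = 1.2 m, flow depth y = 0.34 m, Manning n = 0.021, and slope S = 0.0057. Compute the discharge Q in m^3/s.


For a rectangular channel, the cross-sectional area A = b * y = 1.2 * 0.34 = 0.41 m^2.
The wetted perimeter P = b + 2y = 1.2 + 2*0.34 = 1.88 m.
Hydraulic radius R = A/P = 0.41/1.88 = 0.217 m.
Velocity V = (1/n)*R^(2/3)*S^(1/2) = (1/0.021)*0.217^(2/3)*0.0057^(1/2) = 1.2983 m/s.
Discharge Q = A * V = 0.41 * 1.2983 = 0.53 m^3/s.

0.53


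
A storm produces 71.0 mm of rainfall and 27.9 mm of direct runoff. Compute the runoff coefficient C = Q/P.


The runoff coefficient C = runoff depth / rainfall depth.
C = 27.9 / 71.0
  = 0.393.

0.393


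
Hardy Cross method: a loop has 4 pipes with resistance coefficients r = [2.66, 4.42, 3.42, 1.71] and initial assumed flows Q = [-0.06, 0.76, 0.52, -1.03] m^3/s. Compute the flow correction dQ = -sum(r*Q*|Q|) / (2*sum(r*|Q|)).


Numerator terms (r*Q*|Q|): 2.66*-0.06*|-0.06| = -0.0096; 4.42*0.76*|0.76| = 2.553; 3.42*0.52*|0.52| = 0.9248; 1.71*-1.03*|-1.03| = -1.8141.
Sum of numerator = 1.654.
Denominator terms (r*|Q|): 2.66*|-0.06| = 0.1596; 4.42*|0.76| = 3.3592; 3.42*|0.52| = 1.7784; 1.71*|-1.03| = 1.7613.
2 * sum of denominator = 2 * 7.0585 = 14.117.
dQ = -1.654 / 14.117 = -0.1172 m^3/s.

-0.1172


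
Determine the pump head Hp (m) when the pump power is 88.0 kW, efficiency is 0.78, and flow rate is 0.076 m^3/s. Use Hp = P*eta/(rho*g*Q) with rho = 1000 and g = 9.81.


Pump head formula: Hp = P * eta / (rho * g * Q).
Numerator: P * eta = 88.0 * 1000 * 0.78 = 68640.0 W.
Denominator: rho * g * Q = 1000 * 9.81 * 0.076 = 745.56.
Hp = 68640.0 / 745.56 = 92.07 m.

92.07


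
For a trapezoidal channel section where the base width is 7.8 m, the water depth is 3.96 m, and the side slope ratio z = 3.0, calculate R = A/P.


For a trapezoidal section with side slope z:
A = (b + z*y)*y = (7.8 + 3.0*3.96)*3.96 = 77.933 m^2.
P = b + 2*y*sqrt(1 + z^2) = 7.8 + 2*3.96*sqrt(1 + 3.0^2) = 32.845 m.
R = A/P = 77.933 / 32.845 = 2.3727 m.

2.3727


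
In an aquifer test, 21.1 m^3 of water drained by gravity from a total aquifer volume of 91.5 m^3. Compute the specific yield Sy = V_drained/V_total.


Specific yield Sy = Volume drained / Total volume.
Sy = 21.1 / 91.5
   = 0.2306.

0.2306


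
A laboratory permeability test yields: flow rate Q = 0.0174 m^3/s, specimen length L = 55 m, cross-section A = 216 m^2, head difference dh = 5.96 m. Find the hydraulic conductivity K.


From K = Q*L / (A*dh):
Numerator: Q*L = 0.0174 * 55 = 0.957.
Denominator: A*dh = 216 * 5.96 = 1287.36.
K = 0.957 / 1287.36 = 0.000743 m/s.

0.000743


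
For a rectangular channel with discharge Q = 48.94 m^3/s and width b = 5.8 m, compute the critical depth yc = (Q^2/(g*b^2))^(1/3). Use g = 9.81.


Using yc = (Q^2 / (g * b^2))^(1/3):
Q^2 = 48.94^2 = 2395.12.
g * b^2 = 9.81 * 5.8^2 = 9.81 * 33.64 = 330.01.
Q^2 / (g*b^2) = 2395.12 / 330.01 = 7.2577.
yc = 7.2577^(1/3) = 1.9361 m.

1.9361


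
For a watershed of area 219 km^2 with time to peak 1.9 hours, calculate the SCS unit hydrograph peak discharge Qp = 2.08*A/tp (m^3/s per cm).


SCS formula: Qp = 2.08 * A / tp.
Qp = 2.08 * 219 / 1.9
   = 455.52 / 1.9
   = 239.75 m^3/s per cm.

239.75


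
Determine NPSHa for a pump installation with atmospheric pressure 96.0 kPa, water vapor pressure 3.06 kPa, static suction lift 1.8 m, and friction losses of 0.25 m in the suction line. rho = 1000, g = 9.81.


NPSHa = p_atm/(rho*g) - z_s - hf_s - p_vap/(rho*g).
p_atm/(rho*g) = 96.0*1000 / (1000*9.81) = 9.786 m.
p_vap/(rho*g) = 3.06*1000 / (1000*9.81) = 0.312 m.
NPSHa = 9.786 - 1.8 - 0.25 - 0.312
      = 7.42 m.

7.42


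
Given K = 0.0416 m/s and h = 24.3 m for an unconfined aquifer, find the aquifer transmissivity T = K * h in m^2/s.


Transmissivity is defined as T = K * h.
T = 0.0416 * 24.3
  = 1.0109 m^2/s.

1.0109


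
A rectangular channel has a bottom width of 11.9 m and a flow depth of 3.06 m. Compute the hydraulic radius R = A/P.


For a rectangular section:
Flow area A = b * y = 11.9 * 3.06 = 36.41 m^2.
Wetted perimeter P = b + 2y = 11.9 + 2*3.06 = 18.02 m.
Hydraulic radius R = A/P = 36.41 / 18.02 = 2.0208 m.

2.0208


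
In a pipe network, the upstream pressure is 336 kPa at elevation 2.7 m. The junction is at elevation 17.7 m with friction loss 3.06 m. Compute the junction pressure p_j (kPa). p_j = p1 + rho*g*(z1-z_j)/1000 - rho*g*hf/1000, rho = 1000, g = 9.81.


Junction pressure: p_j = p1 + rho*g*(z1 - z_j)/1000 - rho*g*hf/1000.
Elevation term = 1000*9.81*(2.7 - 17.7)/1000 = -147.15 kPa.
Friction term = 1000*9.81*3.06/1000 = 30.019 kPa.
p_j = 336 + -147.15 - 30.019 = 158.83 kPa.

158.83


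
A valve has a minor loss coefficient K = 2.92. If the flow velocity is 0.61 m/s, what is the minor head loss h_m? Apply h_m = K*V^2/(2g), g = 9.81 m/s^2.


Minor loss formula: h_m = K * V^2/(2g).
V^2 = 0.61^2 = 0.3721.
V^2/(2g) = 0.3721 / 19.62 = 0.019 m.
h_m = 2.92 * 0.019 = 0.0554 m.

0.0554


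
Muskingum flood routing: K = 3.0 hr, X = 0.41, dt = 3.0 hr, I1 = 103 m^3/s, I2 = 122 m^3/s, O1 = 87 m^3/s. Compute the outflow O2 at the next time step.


Muskingum coefficients:
denom = 2*K*(1-X) + dt = 2*3.0*(1-0.41) + 3.0 = 6.54.
C0 = (dt - 2*K*X)/denom = (3.0 - 2*3.0*0.41)/6.54 = 0.0826.
C1 = (dt + 2*K*X)/denom = (3.0 + 2*3.0*0.41)/6.54 = 0.8349.
C2 = (2*K*(1-X) - dt)/denom = 0.0826.
O2 = C0*I2 + C1*I1 + C2*O1
   = 0.0826*122 + 0.8349*103 + 0.0826*87
   = 103.25 m^3/s.

103.25


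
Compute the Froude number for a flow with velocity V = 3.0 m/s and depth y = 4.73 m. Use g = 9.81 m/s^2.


The Froude number is defined as Fr = V / sqrt(g*y).
g*y = 9.81 * 4.73 = 46.4013.
sqrt(g*y) = sqrt(46.4013) = 6.8118.
Fr = 3.0 / 6.8118 = 0.4404.

0.4404


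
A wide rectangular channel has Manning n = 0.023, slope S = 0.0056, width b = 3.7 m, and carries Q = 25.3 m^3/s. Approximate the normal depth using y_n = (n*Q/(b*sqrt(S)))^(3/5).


We use the wide-channel approximation y_n = (n*Q/(b*sqrt(S)))^(3/5).
sqrt(S) = sqrt(0.0056) = 0.074833.
Numerator: n*Q = 0.023 * 25.3 = 0.5819.
Denominator: b*sqrt(S) = 3.7 * 0.074833 = 0.276882.
arg = 2.1016.
y_n = 2.1016^(3/5) = 1.5615 m.

1.5615


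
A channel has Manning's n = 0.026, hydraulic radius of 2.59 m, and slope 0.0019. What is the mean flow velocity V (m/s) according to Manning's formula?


Manning's equation gives V = (1/n) * R^(2/3) * S^(1/2).
First, compute R^(2/3) = 2.59^(2/3) = 1.886.
Next, S^(1/2) = 0.0019^(1/2) = 0.043589.
Then 1/n = 1/0.026 = 38.46.
V = 38.46 * 1.886 * 0.043589 = 3.1618 m/s.

3.1618


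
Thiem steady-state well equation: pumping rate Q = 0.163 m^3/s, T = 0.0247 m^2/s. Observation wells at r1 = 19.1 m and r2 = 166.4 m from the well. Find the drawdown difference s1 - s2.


Thiem equation: s1 - s2 = Q/(2*pi*T) * ln(r2/r1).
ln(r2/r1) = ln(166.4/19.1) = 2.1647.
Q/(2*pi*T) = 0.163 / (2*pi*0.0247) = 0.163 / 0.1552 = 1.0503.
s1 - s2 = 1.0503 * 2.1647 = 2.2736 m.

2.2736


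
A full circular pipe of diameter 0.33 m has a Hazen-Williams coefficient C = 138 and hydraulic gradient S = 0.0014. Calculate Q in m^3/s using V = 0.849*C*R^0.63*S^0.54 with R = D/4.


For a full circular pipe, R = D/4 = 0.33/4 = 0.0825 m.
V = 0.849 * 138 * 0.0825^0.63 * 0.0014^0.54
  = 0.849 * 138 * 0.207666 * 0.028768
  = 0.6999 m/s.
Pipe area A = pi*D^2/4 = pi*0.33^2/4 = 0.0855 m^2.
Q = A * V = 0.0855 * 0.6999 = 0.0599 m^3/s.

0.0599


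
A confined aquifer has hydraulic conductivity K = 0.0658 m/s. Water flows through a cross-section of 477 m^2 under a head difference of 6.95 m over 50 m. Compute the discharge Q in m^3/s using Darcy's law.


Darcy's law: Q = K * A * i, where i = dh/L.
Hydraulic gradient i = 6.95 / 50 = 0.139.
Q = 0.0658 * 477 * 0.139
  = 4.3627 m^3/s.

4.3627


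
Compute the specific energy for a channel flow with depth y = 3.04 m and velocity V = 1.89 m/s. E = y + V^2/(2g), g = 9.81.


Specific energy E = y + V^2/(2g).
Velocity head = V^2/(2g) = 1.89^2 / (2*9.81) = 3.5721 / 19.62 = 0.1821 m.
E = 3.04 + 0.1821 = 3.2221 m.

3.2221


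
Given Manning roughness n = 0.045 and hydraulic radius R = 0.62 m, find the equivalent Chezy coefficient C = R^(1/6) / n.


The Chezy coefficient relates to Manning's n through C = R^(1/6) / n.
R^(1/6) = 0.62^(1/6) = 0.923419.
C = 0.923419 / 0.045 = 20.52 m^(1/2)/s.

20.52


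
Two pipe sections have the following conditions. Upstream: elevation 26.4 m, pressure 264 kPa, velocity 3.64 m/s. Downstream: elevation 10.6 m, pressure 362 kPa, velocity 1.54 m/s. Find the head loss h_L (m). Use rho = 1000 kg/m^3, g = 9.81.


Total head at each section: H = z + p/(rho*g) + V^2/(2g).
H1 = 26.4 + 264*1000/(1000*9.81) + 3.64^2/(2*9.81)
   = 26.4 + 26.911 + 0.6753
   = 53.987 m.
H2 = 10.6 + 362*1000/(1000*9.81) + 1.54^2/(2*9.81)
   = 10.6 + 36.901 + 0.1209
   = 47.622 m.
h_L = H1 - H2 = 53.987 - 47.622 = 6.365 m.

6.365


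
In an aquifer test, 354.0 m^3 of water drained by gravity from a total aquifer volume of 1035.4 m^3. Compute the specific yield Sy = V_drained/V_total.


Specific yield Sy = Volume drained / Total volume.
Sy = 354.0 / 1035.4
   = 0.3419.

0.3419


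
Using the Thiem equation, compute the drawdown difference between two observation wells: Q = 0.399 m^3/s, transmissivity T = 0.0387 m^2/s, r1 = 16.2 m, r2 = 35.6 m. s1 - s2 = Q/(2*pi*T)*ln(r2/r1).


Thiem equation: s1 - s2 = Q/(2*pi*T) * ln(r2/r1).
ln(r2/r1) = ln(35.6/16.2) = 0.7873.
Q/(2*pi*T) = 0.399 / (2*pi*0.0387) = 0.399 / 0.2432 = 1.6409.
s1 - s2 = 1.6409 * 0.7873 = 1.2919 m.

1.2919


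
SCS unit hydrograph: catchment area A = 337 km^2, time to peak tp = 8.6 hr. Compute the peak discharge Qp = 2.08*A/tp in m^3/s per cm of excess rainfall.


SCS formula: Qp = 2.08 * A / tp.
Qp = 2.08 * 337 / 8.6
   = 700.96 / 8.6
   = 81.51 m^3/s per cm.

81.51


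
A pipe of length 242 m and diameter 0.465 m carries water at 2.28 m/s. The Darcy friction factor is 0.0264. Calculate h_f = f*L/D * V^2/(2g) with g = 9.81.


Darcy-Weisbach equation: h_f = f * (L/D) * V^2/(2g).
f * L/D = 0.0264 * 242/0.465 = 13.7394.
V^2/(2g) = 2.28^2 / (2*9.81) = 5.1984 / 19.62 = 0.265 m.
h_f = 13.7394 * 0.265 = 3.64 m.

3.64


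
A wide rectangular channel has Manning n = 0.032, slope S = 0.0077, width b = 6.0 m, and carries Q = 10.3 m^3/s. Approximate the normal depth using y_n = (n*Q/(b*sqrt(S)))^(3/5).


We use the wide-channel approximation y_n = (n*Q/(b*sqrt(S)))^(3/5).
sqrt(S) = sqrt(0.0077) = 0.08775.
Numerator: n*Q = 0.032 * 10.3 = 0.3296.
Denominator: b*sqrt(S) = 6.0 * 0.08775 = 0.5265.
arg = 0.626.
y_n = 0.626^(3/5) = 0.755 m.

0.755


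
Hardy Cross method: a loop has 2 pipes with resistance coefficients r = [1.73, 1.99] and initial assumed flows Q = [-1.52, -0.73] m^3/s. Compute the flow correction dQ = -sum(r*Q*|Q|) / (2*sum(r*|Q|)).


Numerator terms (r*Q*|Q|): 1.73*-1.52*|-1.52| = -3.997; 1.99*-0.73*|-0.73| = -1.0605.
Sum of numerator = -5.0575.
Denominator terms (r*|Q|): 1.73*|-1.52| = 2.6296; 1.99*|-0.73| = 1.4527.
2 * sum of denominator = 2 * 4.0823 = 8.1646.
dQ = --5.0575 / 8.1646 = 0.6194 m^3/s.

0.6194


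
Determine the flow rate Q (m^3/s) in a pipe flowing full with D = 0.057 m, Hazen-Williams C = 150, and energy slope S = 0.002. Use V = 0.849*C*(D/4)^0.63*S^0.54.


For a full circular pipe, R = D/4 = 0.057/4 = 0.0143 m.
V = 0.849 * 150 * 0.0143^0.63 * 0.002^0.54
  = 0.849 * 150 * 0.068692 * 0.034878
  = 0.3051 m/s.
Pipe area A = pi*D^2/4 = pi*0.057^2/4 = 0.0026 m^2.
Q = A * V = 0.0026 * 0.3051 = 0.0008 m^3/s.

0.0008


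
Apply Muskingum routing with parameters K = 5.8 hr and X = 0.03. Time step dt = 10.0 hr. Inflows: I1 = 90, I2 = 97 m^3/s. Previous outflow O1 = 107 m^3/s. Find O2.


Muskingum coefficients:
denom = 2*K*(1-X) + dt = 2*5.8*(1-0.03) + 10.0 = 21.252.
C0 = (dt - 2*K*X)/denom = (10.0 - 2*5.8*0.03)/21.252 = 0.4542.
C1 = (dt + 2*K*X)/denom = (10.0 + 2*5.8*0.03)/21.252 = 0.4869.
C2 = (2*K*(1-X) - dt)/denom = 0.0589.
O2 = C0*I2 + C1*I1 + C2*O1
   = 0.4542*97 + 0.4869*90 + 0.0589*107
   = 94.18 m^3/s.

94.18


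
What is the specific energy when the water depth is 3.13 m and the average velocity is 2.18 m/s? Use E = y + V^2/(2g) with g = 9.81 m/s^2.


Specific energy E = y + V^2/(2g).
Velocity head = V^2/(2g) = 2.18^2 / (2*9.81) = 4.7524 / 19.62 = 0.2422 m.
E = 3.13 + 0.2422 = 3.3722 m.

3.3722


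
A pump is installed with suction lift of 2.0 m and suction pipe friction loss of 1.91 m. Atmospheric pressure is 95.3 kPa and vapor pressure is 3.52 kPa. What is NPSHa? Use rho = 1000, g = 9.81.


NPSHa = p_atm/(rho*g) - z_s - hf_s - p_vap/(rho*g).
p_atm/(rho*g) = 95.3*1000 / (1000*9.81) = 9.715 m.
p_vap/(rho*g) = 3.52*1000 / (1000*9.81) = 0.359 m.
NPSHa = 9.715 - 2.0 - 1.91 - 0.359
      = 5.45 m.

5.45


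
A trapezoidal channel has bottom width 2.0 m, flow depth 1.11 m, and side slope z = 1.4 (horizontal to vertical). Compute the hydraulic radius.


For a trapezoidal section with side slope z:
A = (b + z*y)*y = (2.0 + 1.4*1.11)*1.11 = 3.945 m^2.
P = b + 2*y*sqrt(1 + z^2) = 2.0 + 2*1.11*sqrt(1 + 1.4^2) = 5.819 m.
R = A/P = 3.945 / 5.819 = 0.6779 m.

0.6779


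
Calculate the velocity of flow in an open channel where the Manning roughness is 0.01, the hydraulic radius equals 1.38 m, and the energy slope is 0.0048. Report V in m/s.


Manning's equation gives V = (1/n) * R^(2/3) * S^(1/2).
First, compute R^(2/3) = 1.38^(2/3) = 1.2395.
Next, S^(1/2) = 0.0048^(1/2) = 0.069282.
Then 1/n = 1/0.01 = 100.0.
V = 100.0 * 1.2395 * 0.069282 = 8.5876 m/s.

8.5876


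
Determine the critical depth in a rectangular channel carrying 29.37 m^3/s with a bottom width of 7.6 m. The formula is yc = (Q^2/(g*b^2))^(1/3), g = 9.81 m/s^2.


Using yc = (Q^2 / (g * b^2))^(1/3):
Q^2 = 29.37^2 = 862.6.
g * b^2 = 9.81 * 7.6^2 = 9.81 * 57.76 = 566.63.
Q^2 / (g*b^2) = 862.6 / 566.63 = 1.5223.
yc = 1.5223^(1/3) = 1.1504 m.

1.1504


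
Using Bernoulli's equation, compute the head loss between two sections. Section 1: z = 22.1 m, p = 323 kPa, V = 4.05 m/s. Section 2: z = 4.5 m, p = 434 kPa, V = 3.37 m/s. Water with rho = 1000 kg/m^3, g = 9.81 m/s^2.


Total head at each section: H = z + p/(rho*g) + V^2/(2g).
H1 = 22.1 + 323*1000/(1000*9.81) + 4.05^2/(2*9.81)
   = 22.1 + 32.926 + 0.836
   = 55.862 m.
H2 = 4.5 + 434*1000/(1000*9.81) + 3.37^2/(2*9.81)
   = 4.5 + 44.241 + 0.5788
   = 49.319 m.
h_L = H1 - H2 = 55.862 - 49.319 = 6.542 m.

6.542


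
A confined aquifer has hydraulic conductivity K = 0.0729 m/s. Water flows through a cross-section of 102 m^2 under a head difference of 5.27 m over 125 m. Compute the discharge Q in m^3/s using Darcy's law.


Darcy's law: Q = K * A * i, where i = dh/L.
Hydraulic gradient i = 5.27 / 125 = 0.04216.
Q = 0.0729 * 102 * 0.04216
  = 0.3135 m^3/s.

0.3135


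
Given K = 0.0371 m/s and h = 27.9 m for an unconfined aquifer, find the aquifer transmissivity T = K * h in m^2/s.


Transmissivity is defined as T = K * h.
T = 0.0371 * 27.9
  = 1.0351 m^2/s.

1.0351


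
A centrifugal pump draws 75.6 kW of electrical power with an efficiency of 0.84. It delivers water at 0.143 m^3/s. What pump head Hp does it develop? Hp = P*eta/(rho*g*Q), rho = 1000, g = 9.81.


Pump head formula: Hp = P * eta / (rho * g * Q).
Numerator: P * eta = 75.6 * 1000 * 0.84 = 63504.0 W.
Denominator: rho * g * Q = 1000 * 9.81 * 0.143 = 1402.83.
Hp = 63504.0 / 1402.83 = 45.27 m.

45.27


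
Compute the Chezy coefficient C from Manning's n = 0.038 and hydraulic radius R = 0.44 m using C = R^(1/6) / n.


The Chezy coefficient relates to Manning's n through C = R^(1/6) / n.
R^(1/6) = 0.44^(1/6) = 0.872118.
C = 0.872118 / 0.038 = 22.95 m^(1/2)/s.

22.95


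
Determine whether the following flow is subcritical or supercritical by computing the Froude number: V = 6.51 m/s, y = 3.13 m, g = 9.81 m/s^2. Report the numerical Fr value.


The Froude number is defined as Fr = V / sqrt(g*y).
g*y = 9.81 * 3.13 = 30.7053.
sqrt(g*y) = sqrt(30.7053) = 5.5412.
Fr = 6.51 / 5.5412 = 1.1748.
Since Fr > 1, the flow is supercritical.

1.1748


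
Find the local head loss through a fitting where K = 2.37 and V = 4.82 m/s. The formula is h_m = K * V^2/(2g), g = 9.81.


Minor loss formula: h_m = K * V^2/(2g).
V^2 = 4.82^2 = 23.2324.
V^2/(2g) = 23.2324 / 19.62 = 1.1841 m.
h_m = 2.37 * 1.1841 = 2.8064 m.

2.8064


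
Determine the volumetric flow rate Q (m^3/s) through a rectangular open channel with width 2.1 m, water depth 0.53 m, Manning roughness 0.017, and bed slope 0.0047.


For a rectangular channel, the cross-sectional area A = b * y = 2.1 * 0.53 = 1.11 m^2.
The wetted perimeter P = b + 2y = 2.1 + 2*0.53 = 3.16 m.
Hydraulic radius R = A/P = 1.11/3.16 = 0.3522 m.
Velocity V = (1/n)*R^(2/3)*S^(1/2) = (1/0.017)*0.3522^(2/3)*0.0047^(1/2) = 2.0113 m/s.
Discharge Q = A * V = 1.11 * 2.0113 = 2.239 m^3/s.

2.239


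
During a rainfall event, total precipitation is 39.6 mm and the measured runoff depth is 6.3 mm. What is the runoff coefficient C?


The runoff coefficient C = runoff depth / rainfall depth.
C = 6.3 / 39.6
  = 0.1591.

0.1591


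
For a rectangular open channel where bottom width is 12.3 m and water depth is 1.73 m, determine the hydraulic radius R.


For a rectangular section:
Flow area A = b * y = 12.3 * 1.73 = 21.28 m^2.
Wetted perimeter P = b + 2y = 12.3 + 2*1.73 = 15.76 m.
Hydraulic radius R = A/P = 21.28 / 15.76 = 1.3502 m.

1.3502


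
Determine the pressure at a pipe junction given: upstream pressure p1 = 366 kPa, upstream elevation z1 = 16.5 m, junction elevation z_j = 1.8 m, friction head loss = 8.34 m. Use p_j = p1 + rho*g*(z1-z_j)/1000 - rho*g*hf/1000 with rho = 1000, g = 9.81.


Junction pressure: p_j = p1 + rho*g*(z1 - z_j)/1000 - rho*g*hf/1000.
Elevation term = 1000*9.81*(16.5 - 1.8)/1000 = 144.207 kPa.
Friction term = 1000*9.81*8.34/1000 = 81.815 kPa.
p_j = 366 + 144.207 - 81.815 = 428.39 kPa.

428.39


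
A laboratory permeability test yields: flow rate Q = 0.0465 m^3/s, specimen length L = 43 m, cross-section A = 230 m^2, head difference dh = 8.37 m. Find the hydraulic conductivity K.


From K = Q*L / (A*dh):
Numerator: Q*L = 0.0465 * 43 = 1.9995.
Denominator: A*dh = 230 * 8.37 = 1925.1.
K = 1.9995 / 1925.1 = 0.001039 m/s.

0.001039


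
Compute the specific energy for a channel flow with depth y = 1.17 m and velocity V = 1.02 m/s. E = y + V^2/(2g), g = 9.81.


Specific energy E = y + V^2/(2g).
Velocity head = V^2/(2g) = 1.02^2 / (2*9.81) = 1.0404 / 19.62 = 0.053 m.
E = 1.17 + 0.053 = 1.223 m.

1.223


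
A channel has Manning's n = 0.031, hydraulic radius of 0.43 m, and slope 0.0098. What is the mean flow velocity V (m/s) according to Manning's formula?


Manning's equation gives V = (1/n) * R^(2/3) * S^(1/2).
First, compute R^(2/3) = 0.43^(2/3) = 0.5697.
Next, S^(1/2) = 0.0098^(1/2) = 0.098995.
Then 1/n = 1/0.031 = 32.26.
V = 32.26 * 0.5697 * 0.098995 = 1.8193 m/s.

1.8193


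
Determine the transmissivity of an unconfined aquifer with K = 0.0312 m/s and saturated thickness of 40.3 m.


Transmissivity is defined as T = K * h.
T = 0.0312 * 40.3
  = 1.2574 m^2/s.

1.2574


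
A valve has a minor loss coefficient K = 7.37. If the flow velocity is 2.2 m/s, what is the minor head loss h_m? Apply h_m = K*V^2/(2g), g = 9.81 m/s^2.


Minor loss formula: h_m = K * V^2/(2g).
V^2 = 2.2^2 = 4.84.
V^2/(2g) = 4.84 / 19.62 = 0.2467 m.
h_m = 7.37 * 0.2467 = 1.8181 m.

1.8181


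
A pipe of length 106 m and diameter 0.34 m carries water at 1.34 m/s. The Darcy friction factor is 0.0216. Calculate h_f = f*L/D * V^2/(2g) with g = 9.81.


Darcy-Weisbach equation: h_f = f * (L/D) * V^2/(2g).
f * L/D = 0.0216 * 106/0.34 = 6.7341.
V^2/(2g) = 1.34^2 / (2*9.81) = 1.7956 / 19.62 = 0.0915 m.
h_f = 6.7341 * 0.0915 = 0.616 m.

0.616


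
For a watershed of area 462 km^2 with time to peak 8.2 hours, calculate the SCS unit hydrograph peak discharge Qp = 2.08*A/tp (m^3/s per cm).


SCS formula: Qp = 2.08 * A / tp.
Qp = 2.08 * 462 / 8.2
   = 960.96 / 8.2
   = 117.19 m^3/s per cm.

117.19


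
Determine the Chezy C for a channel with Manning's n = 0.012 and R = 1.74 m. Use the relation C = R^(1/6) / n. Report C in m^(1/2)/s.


The Chezy coefficient relates to Manning's n through C = R^(1/6) / n.
R^(1/6) = 1.74^(1/6) = 1.096709.
C = 1.096709 / 0.012 = 91.39 m^(1/2)/s.

91.39


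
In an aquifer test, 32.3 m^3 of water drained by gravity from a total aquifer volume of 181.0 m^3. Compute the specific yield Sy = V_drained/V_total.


Specific yield Sy = Volume drained / Total volume.
Sy = 32.3 / 181.0
   = 0.1785.

0.1785


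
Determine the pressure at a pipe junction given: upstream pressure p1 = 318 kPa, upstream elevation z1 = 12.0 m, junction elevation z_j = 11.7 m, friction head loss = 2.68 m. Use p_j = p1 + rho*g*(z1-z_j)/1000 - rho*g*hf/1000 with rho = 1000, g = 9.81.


Junction pressure: p_j = p1 + rho*g*(z1 - z_j)/1000 - rho*g*hf/1000.
Elevation term = 1000*9.81*(12.0 - 11.7)/1000 = 2.943 kPa.
Friction term = 1000*9.81*2.68/1000 = 26.291 kPa.
p_j = 318 + 2.943 - 26.291 = 294.65 kPa.

294.65


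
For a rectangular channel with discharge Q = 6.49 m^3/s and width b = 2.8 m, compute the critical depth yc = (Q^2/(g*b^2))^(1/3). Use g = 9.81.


Using yc = (Q^2 / (g * b^2))^(1/3):
Q^2 = 6.49^2 = 42.12.
g * b^2 = 9.81 * 2.8^2 = 9.81 * 7.84 = 76.91.
Q^2 / (g*b^2) = 42.12 / 76.91 = 0.5477.
yc = 0.5477^(1/3) = 0.8182 m.

0.8182


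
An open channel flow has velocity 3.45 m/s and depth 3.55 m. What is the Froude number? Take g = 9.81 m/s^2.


The Froude number is defined as Fr = V / sqrt(g*y).
g*y = 9.81 * 3.55 = 34.8255.
sqrt(g*y) = sqrt(34.8255) = 5.9013.
Fr = 3.45 / 5.9013 = 0.5846.

0.5846


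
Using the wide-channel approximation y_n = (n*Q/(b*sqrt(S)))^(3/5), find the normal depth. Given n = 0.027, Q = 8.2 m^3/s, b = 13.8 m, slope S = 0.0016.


We use the wide-channel approximation y_n = (n*Q/(b*sqrt(S)))^(3/5).
sqrt(S) = sqrt(0.0016) = 0.04.
Numerator: n*Q = 0.027 * 8.2 = 0.2214.
Denominator: b*sqrt(S) = 13.8 * 0.04 = 0.552.
arg = 0.4011.
y_n = 0.4011^(3/5) = 0.578 m.

0.578


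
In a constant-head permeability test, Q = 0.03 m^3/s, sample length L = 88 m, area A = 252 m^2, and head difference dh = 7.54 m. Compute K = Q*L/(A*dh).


From K = Q*L / (A*dh):
Numerator: Q*L = 0.03 * 88 = 2.64.
Denominator: A*dh = 252 * 7.54 = 1900.08.
K = 2.64 / 1900.08 = 0.001389 m/s.

0.001389


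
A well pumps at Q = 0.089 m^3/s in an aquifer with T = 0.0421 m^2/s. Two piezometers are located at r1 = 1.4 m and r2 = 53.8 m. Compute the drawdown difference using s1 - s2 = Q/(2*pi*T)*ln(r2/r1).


Thiem equation: s1 - s2 = Q/(2*pi*T) * ln(r2/r1).
ln(r2/r1) = ln(53.8/1.4) = 3.6488.
Q/(2*pi*T) = 0.089 / (2*pi*0.0421) = 0.089 / 0.2645 = 0.3365.
s1 - s2 = 0.3365 * 3.6488 = 1.2277 m.

1.2277


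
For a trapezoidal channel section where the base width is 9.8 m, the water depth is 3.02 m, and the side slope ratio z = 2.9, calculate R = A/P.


For a trapezoidal section with side slope z:
A = (b + z*y)*y = (9.8 + 2.9*3.02)*3.02 = 56.045 m^2.
P = b + 2*y*sqrt(1 + z^2) = 9.8 + 2*3.02*sqrt(1 + 2.9^2) = 28.328 m.
R = A/P = 56.045 / 28.328 = 1.9784 m.

1.9784


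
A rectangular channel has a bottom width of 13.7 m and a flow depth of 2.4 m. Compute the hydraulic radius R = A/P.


For a rectangular section:
Flow area A = b * y = 13.7 * 2.4 = 32.88 m^2.
Wetted perimeter P = b + 2y = 13.7 + 2*2.4 = 18.5 m.
Hydraulic radius R = A/P = 32.88 / 18.5 = 1.7773 m.

1.7773


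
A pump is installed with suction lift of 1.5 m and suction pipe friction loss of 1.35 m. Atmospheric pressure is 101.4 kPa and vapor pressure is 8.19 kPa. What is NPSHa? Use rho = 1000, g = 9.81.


NPSHa = p_atm/(rho*g) - z_s - hf_s - p_vap/(rho*g).
p_atm/(rho*g) = 101.4*1000 / (1000*9.81) = 10.336 m.
p_vap/(rho*g) = 8.19*1000 / (1000*9.81) = 0.835 m.
NPSHa = 10.336 - 1.5 - 1.35 - 0.835
      = 6.65 m.

6.65


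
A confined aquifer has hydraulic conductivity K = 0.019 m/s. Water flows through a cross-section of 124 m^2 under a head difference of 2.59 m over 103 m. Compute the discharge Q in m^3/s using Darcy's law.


Darcy's law: Q = K * A * i, where i = dh/L.
Hydraulic gradient i = 2.59 / 103 = 0.025146.
Q = 0.019 * 124 * 0.025146
  = 0.0592 m^3/s.

0.0592


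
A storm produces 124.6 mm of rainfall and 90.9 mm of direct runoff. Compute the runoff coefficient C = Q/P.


The runoff coefficient C = runoff depth / rainfall depth.
C = 90.9 / 124.6
  = 0.7295.

0.7295


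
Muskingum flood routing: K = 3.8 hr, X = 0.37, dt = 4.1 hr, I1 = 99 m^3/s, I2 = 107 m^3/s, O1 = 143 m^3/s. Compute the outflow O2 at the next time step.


Muskingum coefficients:
denom = 2*K*(1-X) + dt = 2*3.8*(1-0.37) + 4.1 = 8.888.
C0 = (dt - 2*K*X)/denom = (4.1 - 2*3.8*0.37)/8.888 = 0.1449.
C1 = (dt + 2*K*X)/denom = (4.1 + 2*3.8*0.37)/8.888 = 0.7777.
C2 = (2*K*(1-X) - dt)/denom = 0.0774.
O2 = C0*I2 + C1*I1 + C2*O1
   = 0.1449*107 + 0.7777*99 + 0.0774*143
   = 103.57 m^3/s.

103.57


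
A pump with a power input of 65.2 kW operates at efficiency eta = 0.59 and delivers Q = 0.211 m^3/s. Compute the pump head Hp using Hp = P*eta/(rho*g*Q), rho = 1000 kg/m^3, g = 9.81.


Pump head formula: Hp = P * eta / (rho * g * Q).
Numerator: P * eta = 65.2 * 1000 * 0.59 = 38468.0 W.
Denominator: rho * g * Q = 1000 * 9.81 * 0.211 = 2069.91.
Hp = 38468.0 / 2069.91 = 18.58 m.

18.58


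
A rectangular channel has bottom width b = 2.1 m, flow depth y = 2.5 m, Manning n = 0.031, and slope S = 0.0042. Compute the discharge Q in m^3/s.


For a rectangular channel, the cross-sectional area A = b * y = 2.1 * 2.5 = 5.25 m^2.
The wetted perimeter P = b + 2y = 2.1 + 2*2.5 = 7.1 m.
Hydraulic radius R = A/P = 5.25/7.1 = 0.7394 m.
Velocity V = (1/n)*R^(2/3)*S^(1/2) = (1/0.031)*0.7394^(2/3)*0.0042^(1/2) = 1.7095 m/s.
Discharge Q = A * V = 5.25 * 1.7095 = 8.975 m^3/s.

8.975
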